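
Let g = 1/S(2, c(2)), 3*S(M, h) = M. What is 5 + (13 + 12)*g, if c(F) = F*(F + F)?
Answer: 85/2 ≈ 42.500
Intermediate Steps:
c(F) = 2*F² (c(F) = F*(2*F) = 2*F²)
S(M, h) = M/3
g = 3/2 (g = 1/((⅓)*2) = 1/(⅔) = 3/2 ≈ 1.5000)
5 + (13 + 12)*g = 5 + (13 + 12)*(3/2) = 5 + 25*(3/2) = 5 + 75/2 = 85/2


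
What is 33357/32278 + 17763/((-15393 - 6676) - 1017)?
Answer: 49181397/186292477 ≈ 0.26400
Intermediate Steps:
33357/32278 + 17763/((-15393 - 6676) - 1017) = 33357*(1/32278) + 17763/(-22069 - 1017) = 33357/32278 + 17763/(-23086) = 33357/32278 + 17763*(-1/23086) = 33357/32278 - 17763/23086 = 49181397/186292477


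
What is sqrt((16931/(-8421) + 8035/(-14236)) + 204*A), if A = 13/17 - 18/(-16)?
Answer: sqrt(1375805503489717293)/59940678 ≈ 19.568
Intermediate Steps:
A = 257/136 (A = 13*(1/17) - 18*(-1/16) = 13/17 + 9/8 = 257/136 ≈ 1.8897)
sqrt((16931/(-8421) + 8035/(-14236)) + 204*A) = sqrt((16931/(-8421) + 8035/(-14236)) + 204*(257/136)) = sqrt((16931*(-1/8421) + 8035*(-1/14236)) + 771/2) = sqrt((-16931/8421 - 8035/14236) + 771/2) = sqrt(-308692451/119881356 + 771/2) = sqrt(45905570287/119881356) = sqrt(1375805503489717293)/59940678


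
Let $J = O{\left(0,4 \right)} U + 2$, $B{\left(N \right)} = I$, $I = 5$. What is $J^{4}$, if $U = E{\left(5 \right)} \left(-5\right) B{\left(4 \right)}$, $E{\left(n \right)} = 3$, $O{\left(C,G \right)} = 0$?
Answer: $16$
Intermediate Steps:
$B{\left(N \right)} = 5$
$U = -75$ ($U = 3 \left(-5\right) 5 = \left(-15\right) 5 = -75$)
$J = 2$ ($J = 0 \left(-75\right) + 2 = 0 + 2 = 2$)
$J^{4} = 2^{4} = 16$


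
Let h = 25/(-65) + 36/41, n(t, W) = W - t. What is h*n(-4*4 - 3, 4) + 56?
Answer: 35897/533 ≈ 67.349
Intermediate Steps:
h = 263/533 (h = 25*(-1/65) + 36*(1/41) = -5/13 + 36/41 = 263/533 ≈ 0.49343)
h*n(-4*4 - 3, 4) + 56 = 263*(4 - (-4*4 - 3))/533 + 56 = 263*(4 - (-16 - 3))/533 + 56 = 263*(4 - 1*(-19))/533 + 56 = 263*(4 + 19)/533 + 56 = (263/533)*23 + 56 = 6049/533 + 56 = 35897/533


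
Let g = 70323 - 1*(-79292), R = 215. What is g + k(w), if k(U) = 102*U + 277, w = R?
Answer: 171822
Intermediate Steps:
w = 215
k(U) = 277 + 102*U
g = 149615 (g = 70323 + 79292 = 149615)
g + k(w) = 149615 + (277 + 102*215) = 149615 + (277 + 21930) = 149615 + 22207 = 171822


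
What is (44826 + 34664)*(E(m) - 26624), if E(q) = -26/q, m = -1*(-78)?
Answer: -6349104770/3 ≈ -2.1164e+9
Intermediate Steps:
m = 78
(44826 + 34664)*(E(m) - 26624) = (44826 + 34664)*(-26/78 - 26624) = 79490*(-26*1/78 - 26624) = 79490*(-1/3 - 26624) = 79490*(-79873/3) = -6349104770/3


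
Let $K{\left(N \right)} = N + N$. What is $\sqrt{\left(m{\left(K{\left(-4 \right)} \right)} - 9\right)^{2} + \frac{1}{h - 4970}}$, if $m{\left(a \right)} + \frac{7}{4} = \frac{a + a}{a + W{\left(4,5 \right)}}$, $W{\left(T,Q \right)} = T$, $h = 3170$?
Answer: $\frac{\sqrt{164023}}{60} \approx 6.75$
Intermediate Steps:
$K{\left(N \right)} = 2 N$
$m{\left(a \right)} = - \frac{7}{4} + \frac{2 a}{4 + a}$ ($m{\left(a \right)} = - \frac{7}{4} + \frac{a + a}{a + 4} = - \frac{7}{4} + \frac{2 a}{4 + a}$)
$\sqrt{\left(m{\left(K{\left(-4 \right)} \right)} - 9\right)^{2} + \frac{1}{h - 4970}} = \sqrt{\left(\frac{-28 + 2 \left(-4\right)}{4 \left(4 + 2 \left(-4\right)\right)} - 9\right)^{2} + \frac{1}{3170 - 4970}} = \sqrt{\left(\frac{-28 - 8}{4 \left(4 - 8\right)} - 9\right)^{2} + \frac{1}{-1800}} = \sqrt{\left(\frac{1}{4} \frac{1}{-4} \left(-36\right) - 9\right)^{2} - \frac{1}{1800}} = \sqrt{\left(\frac{1}{4} \left(- \frac{1}{4}\right) \left(-36\right) - 9\right)^{2} - \frac{1}{1800}} = \sqrt{\left(\frac{9}{4} - 9\right)^{2} - \frac{1}{1800}} = \sqrt{\left(- \frac{27}{4}\right)^{2} - \frac{1}{1800}} = \sqrt{\frac{729}{16} - \frac{1}{1800}} = \sqrt{\frac{164023}{3600}} = \frac{\sqrt{164023}}{60}$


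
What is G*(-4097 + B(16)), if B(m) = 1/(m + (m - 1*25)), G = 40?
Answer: -1147120/7 ≈ -1.6387e+5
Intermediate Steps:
B(m) = 1/(-25 + 2*m) (B(m) = 1/(m + (m - 25)) = 1/(m + (-25 + m)) = 1/(-25 + 2*m))
G*(-4097 + B(16)) = 40*(-4097 + 1/(-25 + 2*16)) = 40*(-4097 + 1/(-25 + 32)) = 40*(-4097 + 1/7) = 40*(-4097 + ⅐) = 40*(-28678/7) = -1147120/7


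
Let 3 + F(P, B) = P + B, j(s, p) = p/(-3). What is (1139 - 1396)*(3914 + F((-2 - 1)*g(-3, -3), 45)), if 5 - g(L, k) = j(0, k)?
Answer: -1013608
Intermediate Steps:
j(s, p) = -p/3 (j(s, p) = p*(-⅓) = -p/3)
g(L, k) = 5 + k/3 (g(L, k) = 5 - (-1)*k/3 = 5 + k/3)
F(P, B) = -3 + B + P (F(P, B) = -3 + (P + B) = -3 + (B + P) = -3 + B + P)
(1139 - 1396)*(3914 + F((-2 - 1)*g(-3, -3), 45)) = (1139 - 1396)*(3914 + (-3 + 45 + (-2 - 1)*(5 + (⅓)*(-3)))) = -257*(3914 + (-3 + 45 - 3*(5 - 1))) = -257*(3914 + (-3 + 45 - 3*4)) = -257*(3914 + (-3 + 45 - 12)) = -257*(3914 + 30) = -257*3944 = -1013608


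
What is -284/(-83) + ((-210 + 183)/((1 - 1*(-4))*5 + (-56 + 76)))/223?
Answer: 316411/92545 ≈ 3.4190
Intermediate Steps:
-284/(-83) + ((-210 + 183)/((1 - 1*(-4))*5 + (-56 + 76)))/223 = -284*(-1/83) - 27/((1 + 4)*5 + 20)*(1/223) = 284/83 - 27/(5*5 + 20)*(1/223) = 284/83 - 27/(25 + 20)*(1/223) = 284/83 - 27/45*(1/223) = 284/83 - 27*1/45*(1/223) = 284/83 - ⅗*1/223 = 284/83 - 3/1115 = 316411/92545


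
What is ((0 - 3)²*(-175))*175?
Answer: -275625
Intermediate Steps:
((0 - 3)²*(-175))*175 = ((-3)²*(-175))*175 = (9*(-175))*175 = -1575*175 = -275625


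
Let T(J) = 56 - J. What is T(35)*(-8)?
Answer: -168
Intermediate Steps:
T(35)*(-8) = (56 - 1*35)*(-8) = (56 - 35)*(-8) = 21*(-8) = -168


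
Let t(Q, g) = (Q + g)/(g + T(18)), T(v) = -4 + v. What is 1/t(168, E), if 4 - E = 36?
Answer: -9/68 ≈ -0.13235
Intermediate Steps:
E = -32 (E = 4 - 1*36 = 4 - 36 = -32)
t(Q, g) = (Q + g)/(14 + g) (t(Q, g) = (Q + g)/(g + (-4 + 18)) = (Q + g)/(g + 14) = (Q + g)/(14 + g))
1/t(168, E) = 1/((168 - 32)/(14 - 32)) = 1/(136/(-18)) = 1/(-1/18*136) = 1/(-68/9) = -9/68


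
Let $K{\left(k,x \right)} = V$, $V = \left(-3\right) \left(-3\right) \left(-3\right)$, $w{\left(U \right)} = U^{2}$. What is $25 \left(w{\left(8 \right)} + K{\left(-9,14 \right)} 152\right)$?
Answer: $-101000$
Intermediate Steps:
$V = -27$ ($V = 9 \left(-3\right) = -27$)
$K{\left(k,x \right)} = -27$
$25 \left(w{\left(8 \right)} + K{\left(-9,14 \right)} 152\right) = 25 \left(8^{2} - 4104\right) = 25 \left(64 - 4104\right) = 25 \left(-4040\right) = -101000$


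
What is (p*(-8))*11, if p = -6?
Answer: 528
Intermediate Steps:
(p*(-8))*11 = -6*(-8)*11 = 48*11 = 528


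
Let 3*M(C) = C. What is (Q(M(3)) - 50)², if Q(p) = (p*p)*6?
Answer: 1936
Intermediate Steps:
M(C) = C/3
Q(p) = 6*p² (Q(p) = p²*6 = 6*p²)
(Q(M(3)) - 50)² = (6*((⅓)*3)² - 50)² = (6*1² - 50)² = (6*1 - 50)² = (6 - 50)² = (-44)² = 1936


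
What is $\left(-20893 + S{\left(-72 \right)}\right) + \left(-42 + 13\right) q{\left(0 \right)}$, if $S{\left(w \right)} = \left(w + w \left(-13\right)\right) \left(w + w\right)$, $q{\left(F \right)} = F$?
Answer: $-145309$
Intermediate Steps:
$S{\left(w \right)} = - 24 w^{2}$ ($S{\left(w \right)} = \left(w - 13 w\right) 2 w = - 12 w 2 w = - 24 w^{2}$)
$\left(-20893 + S{\left(-72 \right)}\right) + \left(-42 + 13\right) q{\left(0 \right)} = \left(-20893 - 24 \left(-72\right)^{2}\right) + \left(-42 + 13\right) 0 = \left(-20893 - 124416\right) - 0 = \left(-20893 - 124416\right) + 0 = -145309 + 0 = -145309$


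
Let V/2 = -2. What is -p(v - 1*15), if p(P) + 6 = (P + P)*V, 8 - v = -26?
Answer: 158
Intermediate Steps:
v = 34 (v = 8 - 1*(-26) = 8 + 26 = 34)
V = -4 (V = 2*(-2) = -4)
p(P) = -6 - 8*P (p(P) = -6 + (P + P)*(-4) = -6 + (2*P)*(-4) = -6 - 8*P)
-p(v - 1*15) = -(-6 - 8*(34 - 1*15)) = -(-6 - 8*(34 - 15)) = -(-6 - 8*19) = -(-6 - 152) = -1*(-158) = 158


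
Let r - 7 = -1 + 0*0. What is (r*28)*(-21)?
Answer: -3528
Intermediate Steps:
r = 6 (r = 7 + (-1 + 0*0) = 7 + (-1 + 0) = 7 - 1 = 6)
(r*28)*(-21) = (6*28)*(-21) = 168*(-21) = -3528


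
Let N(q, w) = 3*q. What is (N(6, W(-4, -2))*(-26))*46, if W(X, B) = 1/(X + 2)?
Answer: -21528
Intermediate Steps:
W(X, B) = 1/(2 + X)
(N(6, W(-4, -2))*(-26))*46 = ((3*6)*(-26))*46 = (18*(-26))*46 = -468*46 = -21528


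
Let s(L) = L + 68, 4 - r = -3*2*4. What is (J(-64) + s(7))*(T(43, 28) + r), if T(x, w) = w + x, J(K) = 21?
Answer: 9504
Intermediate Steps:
r = 28 (r = 4 - (-3*2)*4 = 4 - (-6)*4 = 4 - 1*(-24) = 4 + 24 = 28)
s(L) = 68 + L
(J(-64) + s(7))*(T(43, 28) + r) = (21 + (68 + 7))*((28 + 43) + 28) = (21 + 75)*(71 + 28) = 96*99 = 9504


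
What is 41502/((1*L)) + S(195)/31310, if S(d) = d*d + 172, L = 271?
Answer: 1309779007/8485010 ≈ 154.36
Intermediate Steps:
S(d) = 172 + d² (S(d) = d² + 172 = 172 + d²)
41502/((1*L)) + S(195)/31310 = 41502/((1*271)) + (172 + 195²)/31310 = 41502/271 + (172 + 38025)*(1/31310) = 41502*(1/271) + 38197*(1/31310) = 41502/271 + 38197/31310 = 1309779007/8485010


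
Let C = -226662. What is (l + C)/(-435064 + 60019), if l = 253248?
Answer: -8862/125015 ≈ -0.070887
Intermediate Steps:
(l + C)/(-435064 + 60019) = (253248 - 226662)/(-435064 + 60019) = 26586/(-375045) = 26586*(-1/375045) = -8862/125015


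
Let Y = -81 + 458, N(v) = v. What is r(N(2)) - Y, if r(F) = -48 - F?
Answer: -427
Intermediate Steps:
Y = 377
r(N(2)) - Y = (-48 - 1*2) - 1*377 = (-48 - 2) - 377 = -50 - 377 = -427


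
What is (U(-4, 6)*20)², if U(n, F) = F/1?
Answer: 14400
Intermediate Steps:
U(n, F) = F (U(n, F) = F*1 = F)
(U(-4, 6)*20)² = (6*20)² = 120² = 14400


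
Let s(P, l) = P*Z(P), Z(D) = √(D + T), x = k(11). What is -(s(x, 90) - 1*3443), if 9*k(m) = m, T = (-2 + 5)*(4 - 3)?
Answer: 3443 - 11*√38/27 ≈ 3440.5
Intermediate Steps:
T = 3 (T = 3*1 = 3)
k(m) = m/9
x = 11/9 (x = (⅑)*11 = 11/9 ≈ 1.2222)
Z(D) = √(3 + D) (Z(D) = √(D + 3) = √(3 + D))
s(P, l) = P*√(3 + P)
-(s(x, 90) - 1*3443) = -(11*√(3 + 11/9)/9 - 1*3443) = -(11*√(38/9)/9 - 3443) = -(11*(√38/3)/9 - 3443) = -(11*√38/27 - 3443) = -(-3443 + 11*√38/27) = 3443 - 11*√38/27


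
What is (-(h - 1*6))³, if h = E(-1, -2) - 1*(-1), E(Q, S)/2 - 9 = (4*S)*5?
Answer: 300763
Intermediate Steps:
E(Q, S) = 18 + 40*S (E(Q, S) = 18 + 2*((4*S)*5) = 18 + 2*(20*S) = 18 + 40*S)
h = -61 (h = (18 + 40*(-2)) - 1*(-1) = (18 - 80) + 1 = -62 + 1 = -61)
(-(h - 1*6))³ = (-(-61 - 1*6))³ = (-(-61 - 6))³ = (-1*(-67))³ = 67³ = 300763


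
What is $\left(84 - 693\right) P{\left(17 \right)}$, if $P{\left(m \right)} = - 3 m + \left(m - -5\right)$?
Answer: $17661$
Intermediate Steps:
$P{\left(m \right)} = 5 - 2 m$ ($P{\left(m \right)} = - 3 m + \left(m + 5\right) = - 3 m + \left(5 + m\right) = 5 - 2 m$)
$\left(84 - 693\right) P{\left(17 \right)} = \left(84 - 693\right) \left(5 - 34\right) = - 609 \left(5 - 34\right) = \left(-609\right) \left(-29\right) = 17661$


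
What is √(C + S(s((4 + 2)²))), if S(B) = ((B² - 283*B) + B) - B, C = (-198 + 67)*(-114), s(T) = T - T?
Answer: √14934 ≈ 122.20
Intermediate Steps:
s(T) = 0
C = 14934 (C = -131*(-114) = 14934)
S(B) = B² - 283*B (S(B) = (B² - 282*B) - B = B² - 283*B)
√(C + S(s((4 + 2)²))) = √(14934 + 0*(-283 + 0)) = √(14934 + 0*(-283)) = √(14934 + 0) = √14934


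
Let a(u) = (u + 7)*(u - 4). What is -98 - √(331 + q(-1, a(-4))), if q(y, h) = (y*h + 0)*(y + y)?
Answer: -98 - √283 ≈ -114.82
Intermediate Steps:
a(u) = (-4 + u)*(7 + u) (a(u) = (7 + u)*(-4 + u) = (-4 + u)*(7 + u))
q(y, h) = 2*h*y² (q(y, h) = (h*y + 0)*(2*y) = (h*y)*(2*y) = 2*h*y²)
-98 - √(331 + q(-1, a(-4))) = -98 - √(331 + 2*(-28 + (-4)² + 3*(-4))*(-1)²) = -98 - √(331 + 2*(-28 + 16 - 12)*1) = -98 - √(331 + 2*(-24)*1) = -98 - √(331 - 48) = -98 - √283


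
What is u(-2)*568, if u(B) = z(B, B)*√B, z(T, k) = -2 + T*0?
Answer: -1136*I*√2 ≈ -1606.5*I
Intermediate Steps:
z(T, k) = -2 (z(T, k) = -2 + 0 = -2)
u(B) = -2*√B
u(-2)*568 = -2*I*√2*568 = -1136*I*√2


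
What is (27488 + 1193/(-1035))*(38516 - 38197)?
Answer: 9075194953/1035 ≈ 8.7683e+6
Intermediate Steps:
(27488 + 1193/(-1035))*(38516 - 38197) = (27488 + 1193*(-1/1035))*319 = (27488 - 1193/1035)*319 = (28448887/1035)*319 = 9075194953/1035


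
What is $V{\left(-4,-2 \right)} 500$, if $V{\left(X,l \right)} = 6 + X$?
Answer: $1000$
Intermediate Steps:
$V{\left(-4,-2 \right)} 500 = \left(6 - 4\right) 500 = 2 \cdot 500 = 1000$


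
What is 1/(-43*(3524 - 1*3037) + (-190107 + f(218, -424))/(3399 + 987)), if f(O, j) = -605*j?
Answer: -4386/91780813 ≈ -4.7788e-5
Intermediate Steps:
1/(-43*(3524 - 1*3037) + (-190107 + f(218, -424))/(3399 + 987)) = 1/(-43*(3524 - 1*3037) + (-190107 - 605*(-424))/(3399 + 987)) = 1/(-43*(3524 - 3037) + (-190107 + 256520)/4386) = 1/(-43*487 + 66413*(1/4386)) = 1/(-20941 + 66413/4386) = 1/(-91780813/4386) = -4386/91780813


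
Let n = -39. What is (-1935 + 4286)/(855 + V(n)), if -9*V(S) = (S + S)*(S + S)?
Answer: 2351/179 ≈ 13.134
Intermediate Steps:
V(S) = -4*S**2/9 (V(S) = -(S + S)*(S + S)/9 = -2*S*2*S/9 = -4*S**2/9)
(-1935 + 4286)/(855 + V(n)) = (-1935 + 4286)/(855 - 4/9*(-39)**2) = 2351/(855 - 4/9*1521) = 2351/(855 - 676) = 2351/179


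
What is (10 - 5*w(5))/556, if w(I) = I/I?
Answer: 5/556 ≈ 0.0089928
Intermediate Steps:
w(I) = 1
(10 - 5*w(5))/556 = (10 - 5*1)/556 = (10 - 5)*(1/556) = 5*(1/556) = 5/556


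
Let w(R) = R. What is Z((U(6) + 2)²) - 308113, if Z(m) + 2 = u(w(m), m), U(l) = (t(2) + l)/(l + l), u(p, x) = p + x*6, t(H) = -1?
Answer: -44362673/144 ≈ -3.0807e+5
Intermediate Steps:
u(p, x) = p + 6*x
U(l) = (-1 + l)/(2*l) (U(l) = (-1 + l)/(l + l) = (-1 + l)/((2*l)) = (-1 + l)*(1/(2*l)) = (-1 + l)/(2*l))
Z(m) = -2 + 7*m (Z(m) = -2 + (m + 6*m) = -2 + 7*m)
Z((U(6) + 2)²) - 308113 = (-2 + 7*((½)*(-1 + 6)/6 + 2)²) - 308113 = (-2 + 7*((½)*(⅙)*5 + 2)²) - 308113 = (-2 + 7*(5/12 + 2)²) - 308113 = (-2 + 7*(29/12)²) - 308113 = (-2 + 7*(841/144)) - 308113 = (-2 + 5887/144) - 308113 = 5599/144 - 308113 = -44362673/144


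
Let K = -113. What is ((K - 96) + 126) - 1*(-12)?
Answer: -71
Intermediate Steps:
((K - 96) + 126) - 1*(-12) = ((-113 - 96) + 126) - 1*(-12) = (-209 + 126) + 12 = -83 + 12 = -71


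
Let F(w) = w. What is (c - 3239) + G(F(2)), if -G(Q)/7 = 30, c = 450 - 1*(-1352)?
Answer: -1647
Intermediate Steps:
c = 1802 (c = 450 + 1352 = 1802)
G(Q) = -210 (G(Q) = -7*30 = -210)
(c - 3239) + G(F(2)) = (1802 - 3239) - 210 = -1437 - 210 = -1647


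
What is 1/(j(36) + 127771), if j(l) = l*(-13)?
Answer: 1/127303 ≈ 7.8553e-6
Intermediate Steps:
j(l) = -13*l
1/(j(36) + 127771) = 1/(-13*36 + 127771) = 1/(-468 + 127771) = 1/127303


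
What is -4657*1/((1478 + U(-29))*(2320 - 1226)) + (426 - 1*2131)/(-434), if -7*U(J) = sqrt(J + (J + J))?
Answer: 3217931588477/819710811374 - 32599*I*sqrt(87)/117101544482 ≈ 3.9257 - 2.5966e-6*I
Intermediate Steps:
U(J) = -sqrt(3)*sqrt(J)/7 (U(J) = -sqrt(J + (J + J))/7 = -sqrt(J + 2*J)/7 = -sqrt(3)*sqrt(J)/7)
-4657*1/((1478 + U(-29))*(2320 - 1226)) + (426 - 1*2131)/(-434) = -4657*1/((1478 - sqrt(3)*sqrt(-29)/7)*(2320 - 1226)) + (426 - 1*2131)/(-434) = -4657*1/(1094*(1478 - sqrt(3)*I*sqrt(29)/7)) + (426 - 2131)*(-1/434) = -4657*1/(1094*(1478 - I*sqrt(87)/7)) - 1705*(-1/434) = -4657/(1616932 - 1094*I*sqrt(87)/7) + 55/14 = 55/14 - 4657/(1616932 - 1094*I*sqrt(87)/7)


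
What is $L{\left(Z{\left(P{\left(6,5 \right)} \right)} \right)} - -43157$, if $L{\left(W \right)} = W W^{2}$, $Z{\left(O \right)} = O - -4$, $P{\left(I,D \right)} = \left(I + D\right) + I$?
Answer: $52418$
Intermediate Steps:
$P{\left(I,D \right)} = D + 2 I$ ($P{\left(I,D \right)} = \left(D + I\right) + I = D + 2 I$)
$Z{\left(O \right)} = 4 + O$ ($Z{\left(O \right)} = O + 4 = 4 + O$)
$L{\left(W \right)} = W^{3}$
$L{\left(Z{\left(P{\left(6,5 \right)} \right)} \right)} - -43157 = \left(4 + \left(5 + 2 \cdot 6\right)\right)^{3} - -43157 = \left(4 + \left(5 + 12\right)\right)^{3} + 43157 = \left(4 + 17\right)^{3} + 43157 = 21^{3} + 43157 = 9261 + 43157 = 52418$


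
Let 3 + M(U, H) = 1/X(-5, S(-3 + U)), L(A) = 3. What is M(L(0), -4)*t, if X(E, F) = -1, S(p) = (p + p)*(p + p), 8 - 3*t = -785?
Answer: -3172/3 ≈ -1057.3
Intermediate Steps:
t = 793/3 (t = 8/3 - 1/3*(-785) = 8/3 + 785/3 = 793/3 ≈ 264.33)
S(p) = 4*p**2 (S(p) = (2*p)*(2*p) = 4*p**2)
M(U, H) = -4 (M(U, H) = -3 + 1/(-1) = -3 - 1 = -4)
M(L(0), -4)*t = -4*793/3 = -3172/3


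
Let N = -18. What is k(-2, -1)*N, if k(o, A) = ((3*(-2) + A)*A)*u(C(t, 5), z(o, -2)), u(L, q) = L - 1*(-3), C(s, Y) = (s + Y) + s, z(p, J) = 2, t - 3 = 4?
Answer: -2772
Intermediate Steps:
t = 7 (t = 3 + 4 = 7)
C(s, Y) = Y + 2*s (C(s, Y) = (Y + s) + s = Y + 2*s)
u(L, q) = 3 + L (u(L, q) = L + 3 = 3 + L)
k(o, A) = 22*A*(-6 + A) (k(o, A) = ((3*(-2) + A)*A)*(3 + (5 + 2*7)) = ((-6 + A)*A)*(3 + (5 + 14)) = (A*(-6 + A))*(3 + 19) = (A*(-6 + A))*22 = 22*A*(-6 + A))
k(-2, -1)*N = (22*(-1)*(-6 - 1))*(-18) = (22*(-1)*(-7))*(-18) = 154*(-18) = -2772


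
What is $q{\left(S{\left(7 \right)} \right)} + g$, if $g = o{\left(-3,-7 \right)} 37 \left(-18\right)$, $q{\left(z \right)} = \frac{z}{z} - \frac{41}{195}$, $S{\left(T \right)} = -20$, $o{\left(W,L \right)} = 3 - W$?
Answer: $- \frac{779066}{195} \approx -3995.2$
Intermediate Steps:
$q{\left(z \right)} = \frac{154}{195}$ ($q{\left(z \right)} = 1 - \frac{41}{195} = \frac{154}{195}$)
$g = -3996$ ($g = \left(3 - -3\right) 37 \left(-18\right) = \left(3 + 3\right) 37 \left(-18\right) = 6 \cdot 37 \left(-18\right) = 222 \left(-18\right) = -3996$)
$q{\left(S{\left(7 \right)} \right)} + g = \frac{154}{195} - 3996 = - \frac{779066}{195}$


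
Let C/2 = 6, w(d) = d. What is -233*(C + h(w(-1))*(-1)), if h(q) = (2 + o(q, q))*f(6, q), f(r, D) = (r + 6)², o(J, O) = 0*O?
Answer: 64308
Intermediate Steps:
o(J, O) = 0
C = 12 (C = 2*6 = 12)
f(r, D) = (6 + r)²
h(q) = 288 (h(q) = (2 + 0)*(6 + 6)² = 2*12² = 2*144 = 288)
-233*(C + h(w(-1))*(-1)) = -233*(12 + 288*(-1)) = -233*(12 - 288) = -233*(-276) = 64308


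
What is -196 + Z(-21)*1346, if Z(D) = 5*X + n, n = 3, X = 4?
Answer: 30762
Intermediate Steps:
Z(D) = 23 (Z(D) = 5*4 + 3 = 20 + 3 = 23)
-196 + Z(-21)*1346 = -196 + 23*1346 = -196 + 30958 = 30762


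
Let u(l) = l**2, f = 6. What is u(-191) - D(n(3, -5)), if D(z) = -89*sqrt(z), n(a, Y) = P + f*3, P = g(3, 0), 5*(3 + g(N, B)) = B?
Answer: 36481 + 89*sqrt(15) ≈ 36826.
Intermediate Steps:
g(N, B) = -3 + B/5
P = -3 (P = -3 + (1/5)*0 = -3 + 0 = -3)
n(a, Y) = 15 (n(a, Y) = -3 + 6*3 = -3 + 18 = 15)
u(-191) - D(n(3, -5)) = (-191)**2 - (-89)*sqrt(15) = 36481 + 89*sqrt(15)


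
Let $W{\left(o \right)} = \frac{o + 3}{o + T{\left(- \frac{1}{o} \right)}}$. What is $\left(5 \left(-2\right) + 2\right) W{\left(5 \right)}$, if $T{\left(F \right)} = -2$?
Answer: $- \frac{64}{3} \approx -21.333$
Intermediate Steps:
$W{\left(o \right)} = \frac{3 + o}{-2 + o}$ ($W{\left(o \right)} = \frac{o + 3}{o - 2} = \frac{3 + o}{-2 + o}$)
$\left(5 \left(-2\right) + 2\right) W{\left(5 \right)} = \left(5 \left(-2\right) + 2\right) \frac{3 + 5}{-2 + 5} = \left(-10 + 2\right) \frac{1}{3} \cdot 8 = - 8 \cdot \frac{1}{3} \cdot 8 = \left(-8\right) \frac{8}{3} = - \frac{64}{3}$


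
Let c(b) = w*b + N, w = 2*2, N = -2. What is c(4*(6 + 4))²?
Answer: 24964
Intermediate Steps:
w = 4
c(b) = -2 + 4*b (c(b) = 4*b - 2 = -2 + 4*b)
c(4*(6 + 4))² = (-2 + 4*(4*(6 + 4)))² = (-2 + 4*(4*10))² = (-2 + 4*40)² = (-2 + 160)² = 158² = 24964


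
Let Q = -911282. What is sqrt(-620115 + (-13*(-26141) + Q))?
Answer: 6*I*sqrt(33099) ≈ 1091.6*I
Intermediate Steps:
sqrt(-620115 + (-13*(-26141) + Q)) = sqrt(-620115 + (-13*(-26141) - 911282)) = sqrt(-620115 + (339833 - 911282)) = sqrt(-620115 - 571449) = sqrt(-1191564) = 6*I*sqrt(33099)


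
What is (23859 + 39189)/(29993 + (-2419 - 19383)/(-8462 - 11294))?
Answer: 510064/242655 ≈ 2.1020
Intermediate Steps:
(23859 + 39189)/(29993 + (-2419 - 19383)/(-8462 - 11294)) = 63048/(29993 - 21802/(-19756)) = 63048/(29993 - 21802*(-1/19756)) = 63048/(29993 + 991/898) = 63048/(26934705/898) = 63048*(898/26934705) = 510064/242655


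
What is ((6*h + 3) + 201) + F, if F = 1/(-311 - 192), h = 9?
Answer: 129773/503 ≈ 258.00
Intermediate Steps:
F = -1/503 (F = 1/(-503) = -1/503 ≈ -0.0019881)
((6*h + 3) + 201) + F = ((6*9 + 3) + 201) - 1/503 = ((54 + 3) + 201) - 1/503 = (57 + 201) - 1/503 = 258 - 1/503 = 129773/503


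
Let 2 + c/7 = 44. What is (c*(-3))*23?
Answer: -20286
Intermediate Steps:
c = 294 (c = -14 + 7*44 = -14 + 308 = 294)
(c*(-3))*23 = (294*(-3))*23 = -882*23 = -20286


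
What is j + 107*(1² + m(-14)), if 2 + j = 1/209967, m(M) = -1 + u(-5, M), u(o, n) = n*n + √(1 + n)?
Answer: 4403007991/209967 + 107*I*√13 ≈ 20970.0 + 385.79*I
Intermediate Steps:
u(o, n) = n² + √(1 + n)
m(M) = -1 + M² + √(1 + M) (m(M) = -1 + (M² + √(1 + M)) = -1 + M² + √(1 + M))
j = -419933/209967 (j = -2 + 1/209967 = -419933/209967 ≈ -2.0000)
j + 107*(1² + m(-14)) = -419933/209967 + 107*(1² + (-1 + (-14)² + √(1 - 14))) = -419933/209967 + 107*(1 + (-1 + 196 + √(-13))) = -419933/209967 + 107*(1 + (-1 + 196 + I*√13)) = -419933/209967 + 107*(1 + (195 + I*√13)) = -419933/209967 + 107*(196 + I*√13) = -419933/209967 + (20972 + 107*I*√13) = 4403007991/209967 + 107*I*√13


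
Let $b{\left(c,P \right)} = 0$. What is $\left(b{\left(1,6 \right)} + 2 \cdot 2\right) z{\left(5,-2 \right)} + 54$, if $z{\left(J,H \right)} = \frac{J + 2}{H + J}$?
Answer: $\frac{190}{3} \approx 63.333$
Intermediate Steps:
$z{\left(J,H \right)} = \frac{2 + J}{H + J}$
$\left(b{\left(1,6 \right)} + 2 \cdot 2\right) z{\left(5,-2 \right)} + 54 = \left(0 + 2 \cdot 2\right) \frac{2 + 5}{-2 + 5} + 54 = \left(0 + 4\right) \frac{1}{3} \cdot 7 + 54 = 4 \cdot \frac{1}{3} \cdot 7 + 54 = 4 \cdot \frac{7}{3} + 54 = \frac{28}{3} + 54 = \frac{190}{3}$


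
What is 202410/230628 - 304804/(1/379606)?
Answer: -4447485211602377/38438 ≈ -1.1571e+11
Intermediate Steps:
202410/230628 - 304804/(1/379606) = 202410*(1/230628) - 304804/1/379606 = 33735/38438 - 304804*379606 = 33735/38438 - 115705427224 = -4447485211602377/38438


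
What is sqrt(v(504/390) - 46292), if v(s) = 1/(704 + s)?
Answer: I*sqrt(24322653199563)/22922 ≈ 215.16*I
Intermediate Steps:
sqrt(v(504/390) - 46292) = sqrt(1/(704 + 504/390) - 46292) = sqrt(1/(704 + 504*(1/390)) - 46292) = sqrt(1/(704 + 84/65) - 46292) = sqrt(1/(45844/65) - 46292) = sqrt(65/45844 - 46292) = sqrt(-2122210383/45844) = I*sqrt(24322653199563)/22922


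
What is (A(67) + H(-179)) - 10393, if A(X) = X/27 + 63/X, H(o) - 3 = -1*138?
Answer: -19038962/1809 ≈ -10525.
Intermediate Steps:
H(o) = -135 (H(o) = 3 - 1*138 = 3 - 138 = -135)
A(X) = 63/X + X/27 (A(X) = X*(1/27) + 63/X = X/27 + 63/X = 63/X + X/27)
(A(67) + H(-179)) - 10393 = ((63/67 + (1/27)*67) - 135) - 10393 = ((63*(1/67) + 67/27) - 135) - 10393 = ((63/67 + 67/27) - 135) - 10393 = (6190/1809 - 135) - 10393 = -238025/1809 - 10393 = -19038962/1809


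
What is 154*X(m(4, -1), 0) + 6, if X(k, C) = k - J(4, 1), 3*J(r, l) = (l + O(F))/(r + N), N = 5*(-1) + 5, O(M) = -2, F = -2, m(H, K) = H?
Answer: 3809/6 ≈ 634.83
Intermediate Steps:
N = 0 (N = -5 + 5 = 0)
J(r, l) = (-2 + l)/(3*r) (J(r, l) = ((l - 2)/(r + 0))/3 = ((-2 + l)/r)/3 = (-2 + l)/(3*r))
X(k, C) = 1/12 + k (X(k, C) = k - (-2 + 1)/(3*4) = k - (-1)/(3*4) = k - 1*(-1/12) = k + 1/12 = 1/12 + k)
154*X(m(4, -1), 0) + 6 = 154*(1/12 + 4) + 6 = 154*(49/12) + 6 = 3773/6 + 6 = 3809/6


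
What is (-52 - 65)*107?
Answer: -12519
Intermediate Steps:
(-52 - 65)*107 = -117*107 = -12519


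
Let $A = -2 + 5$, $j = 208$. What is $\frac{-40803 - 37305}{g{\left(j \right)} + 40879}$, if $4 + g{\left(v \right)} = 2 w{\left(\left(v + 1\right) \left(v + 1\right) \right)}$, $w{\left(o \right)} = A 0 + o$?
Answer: $- \frac{78108}{128237} \approx -0.60909$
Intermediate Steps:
$A = 3$
$w{\left(o \right)} = o$ ($w{\left(o \right)} = 3 \cdot 0 + o = 0 + o = o$)
$g{\left(v \right)} = -4 + 2 \left(1 + v\right)^{2}$ ($g{\left(v \right)} = -4 + 2 \left(v + 1\right) \left(v + 1\right) = -4 + 2 \left(1 + v\right) \left(1 + v\right) = -4 + 2 \left(1 + v\right)^{2}$)
$\frac{-40803 - 37305}{g{\left(j \right)} + 40879} = \frac{-40803 - 37305}{\left(-4 + 2 \left(1 + 208\right)^{2}\right) + 40879} = - \frac{78108}{\left(-4 + 2 \cdot 209^{2}\right) + 40879} = - \frac{78108}{\left(-4 + 2 \cdot 43681\right) + 40879} = - \frac{78108}{\left(-4 + 87362\right) + 40879} = - \frac{78108}{87358 + 40879} = - \frac{78108}{128237}$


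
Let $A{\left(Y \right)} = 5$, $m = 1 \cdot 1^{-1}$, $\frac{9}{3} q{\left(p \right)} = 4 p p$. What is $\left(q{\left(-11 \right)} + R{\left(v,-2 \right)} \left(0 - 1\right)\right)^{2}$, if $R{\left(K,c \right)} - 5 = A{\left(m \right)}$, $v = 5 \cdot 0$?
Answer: $\frac{206116}{9} \approx 22902.0$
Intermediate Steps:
$v = 0$
$q{\left(p \right)} = \frac{4 p^{2}}{3}$ ($q{\left(p \right)} = \frac{4 p p}{3} = \frac{4 p^{2}}{3}$)
$m = 1$ ($m = 1 \cdot 1 = 1$)
$R{\left(K,c \right)} = 10$ ($R{\left(K,c \right)} = 5 + 5 = 10$)
$\left(q{\left(-11 \right)} + R{\left(v,-2 \right)} \left(0 - 1\right)\right)^{2} = \left(\frac{4 \left(-11\right)^{2}}{3} + 10 \left(0 - 1\right)\right)^{2} = \left(\frac{4}{3} \cdot 121 + 10 \left(-1\right)\right)^{2} = \left(\frac{484}{3} - 10\right)^{2} = \left(\frac{454}{3}\right)^{2} = \frac{206116}{9}$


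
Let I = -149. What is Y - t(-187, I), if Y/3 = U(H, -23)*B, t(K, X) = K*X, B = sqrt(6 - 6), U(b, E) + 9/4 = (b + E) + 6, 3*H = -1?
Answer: -27863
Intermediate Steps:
H = -1/3 (H = (1/3)*(-1) = -1/3 ≈ -0.33333)
U(b, E) = 15/4 + E + b (U(b, E) = -9/4 + ((b + E) + 6) = -9/4 + ((E + b) + 6) = -9/4 + (6 + E + b) = 15/4 + E + b)
B = 0 (B = sqrt(0) = 0)
Y = 0 (Y = 3*((15/4 - 23 - 1/3)*0) = 3*(-235/12*0) = 3*0 = 0)
Y - t(-187, I) = 0 - (-187)*(-149) = 0 - 1*27863 = 0 - 27863 = -27863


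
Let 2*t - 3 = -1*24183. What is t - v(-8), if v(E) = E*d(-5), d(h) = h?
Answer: -12130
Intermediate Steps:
t = -12090 (t = 3/2 + (-1*24183)/2 = 3/2 + (½)*(-24183) = 3/2 - 24183/2 = -12090)
v(E) = -5*E (v(E) = E*(-5) = -5*E)
t - v(-8) = -12090 - (-5)*(-8) = -12090 - 1*40 = -12090 - 40 = -12130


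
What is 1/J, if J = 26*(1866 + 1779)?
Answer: 1/94770 ≈ 1.0552e-5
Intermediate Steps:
J = 94770 (J = 26*3645 = 94770)
1/J = 1/94770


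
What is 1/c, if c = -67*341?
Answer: -1/22847 ≈ -4.3769e-5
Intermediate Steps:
c = -22847
1/c = 1/(-22847) = -1/22847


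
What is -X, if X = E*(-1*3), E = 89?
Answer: 267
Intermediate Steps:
X = -267 (X = 89*(-1*3) = 89*(-3) = -267)
-X = -1*(-267) = 267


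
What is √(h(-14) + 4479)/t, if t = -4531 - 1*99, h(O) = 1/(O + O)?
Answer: -√877877/64820 ≈ -0.014455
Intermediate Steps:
h(O) = 1/(2*O)
t = -4630 (t = -4531 - 99 = -4630)
√(h(-14) + 4479)/t = √((½)/(-14) + 4479)/(-4630) = √((½)*(-1/14) + 4479)*(-1/4630) = √(-1/28 + 4479)*(-1/4630) = √(125411/28)*(-1/4630) = (√877877/14)*(-1/4630) = -√877877/64820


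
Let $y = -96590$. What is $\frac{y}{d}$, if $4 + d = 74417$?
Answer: $- \frac{96590}{74413} \approx -1.298$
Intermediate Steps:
$d = 74413$ ($d = -4 + 74417 = 74413$)
$\frac{y}{d} = - \frac{96590}{74413}$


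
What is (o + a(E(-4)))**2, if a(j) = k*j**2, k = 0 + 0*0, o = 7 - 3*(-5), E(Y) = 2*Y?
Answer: 484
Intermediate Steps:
o = 22 (o = 7 + 15 = 22)
k = 0 (k = 0 + 0 = 0)
a(j) = 0 (a(j) = 0*j**2 = 0)
(o + a(E(-4)))**2 = (22 + 0)**2 = 22**2 = 484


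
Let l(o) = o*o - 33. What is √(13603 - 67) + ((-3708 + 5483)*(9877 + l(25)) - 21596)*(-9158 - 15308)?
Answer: -454110465614 + 12*√94 ≈ -4.5411e+11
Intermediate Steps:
l(o) = -33 + o² (l(o) = o² - 33 = -33 + o²)
√(13603 - 67) + ((-3708 + 5483)*(9877 + l(25)) - 21596)*(-9158 - 15308) = √(13603 - 67) + ((-3708 + 5483)*(9877 + (-33 + 25²)) - 21596)*(-9158 - 15308) = √13536 + (1775*(9877 + (-33 + 625)) - 21596)*(-24466) = 12*√94 + (1775*(9877 + 592) - 21596)*(-24466) = 12*√94 + (1775*10469 - 21596)*(-24466) = 12*√94 + (18582475 - 21596)*(-24466) = 12*√94 + 18560879*(-24466) = 12*√94 - 454110465614 = -454110465614 + 12*√94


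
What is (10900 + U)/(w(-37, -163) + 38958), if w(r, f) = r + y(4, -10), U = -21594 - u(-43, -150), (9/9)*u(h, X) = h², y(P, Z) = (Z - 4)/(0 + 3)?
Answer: -37629/116749 ≈ -0.32231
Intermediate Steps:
y(P, Z) = -4/3 + Z/3 (y(P, Z) = (-4 + Z)/3 = (-4 + Z)*(⅓) = -4/3 + Z/3)
u(h, X) = h²
U = -23443 (U = -21594 - 1*(-43)² = -21594 - 1*1849 = -21594 - 1849 = -23443)
w(r, f) = -14/3 + r (w(r, f) = r + (-4/3 + (⅓)*(-10)) = r + (-4/3 - 10/3) = r - 14/3 = -14/3 + r)
(10900 + U)/(w(-37, -163) + 38958) = (10900 - 23443)/((-14/3 - 37) + 38958) = -12543/(-125/3 + 38958) = -12543/116749/3 = -12543*3/116749 = -37629/116749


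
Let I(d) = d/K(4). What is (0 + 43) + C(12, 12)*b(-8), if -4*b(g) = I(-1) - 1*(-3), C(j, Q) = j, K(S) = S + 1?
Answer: 173/5 ≈ 34.600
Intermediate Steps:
K(S) = 1 + S
I(d) = d/5 (I(d) = d/(1 + 4) = d/5)
b(g) = -7/10 (b(g) = -((⅕)*(-1) - 1*(-3))/4 = -(-⅕ + 3)/4 = -¼*14/5 = -7/10)
(0 + 43) + C(12, 12)*b(-8) = (0 + 43) + 12*(-7/10) = 43 - 42/5 = 173/5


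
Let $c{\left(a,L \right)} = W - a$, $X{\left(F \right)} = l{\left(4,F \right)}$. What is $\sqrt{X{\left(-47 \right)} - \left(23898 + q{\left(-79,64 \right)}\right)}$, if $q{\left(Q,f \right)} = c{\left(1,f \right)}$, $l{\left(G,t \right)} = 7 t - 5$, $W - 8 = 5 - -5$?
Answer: $i \sqrt{24249} \approx 155.72 i$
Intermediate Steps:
$W = 18$ ($W = 8 + \left(5 - -5\right) = 8 + \left(5 + 5\right) = 8 + 10 = 18$)
$l{\left(G,t \right)} = -5 + 7 t$
$X{\left(F \right)} = -5 + 7 F$
$c{\left(a,L \right)} = 18 - a$
$q{\left(Q,f \right)} = 17$ ($q{\left(Q,f \right)} = 18 - 1 = 17$)
$\sqrt{X{\left(-47 \right)} - \left(23898 + q{\left(-79,64 \right)}\right)} = \sqrt{\left(-5 + 7 \left(-47\right)\right) - 23915} = \sqrt{\left(-5 - 329\right) - 23915} = \sqrt{-334 - 23915} = \sqrt{-24249} = i \sqrt{24249}$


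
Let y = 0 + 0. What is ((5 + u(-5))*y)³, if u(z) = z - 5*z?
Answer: 0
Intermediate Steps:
u(z) = -4*z
y = 0
((5 + u(-5))*y)³ = ((5 - 4*(-5))*0)³ = ((5 + 20)*0)³ = (25*0)³ = 0³ = 0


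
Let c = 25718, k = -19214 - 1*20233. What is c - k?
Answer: 65165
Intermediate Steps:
k = -39447 (k = -19214 - 20233 = -39447)
c - k = 25718 - 1*(-39447) = 25718 + 39447 = 65165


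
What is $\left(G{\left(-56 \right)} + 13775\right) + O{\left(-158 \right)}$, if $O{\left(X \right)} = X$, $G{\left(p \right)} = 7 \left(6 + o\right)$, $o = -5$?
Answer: $13624$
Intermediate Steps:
$G{\left(p \right)} = 7$ ($G{\left(p \right)} = 7 \left(6 - 5\right) = 7 \cdot 1 = 7$)
$\left(G{\left(-56 \right)} + 13775\right) + O{\left(-158 \right)} = \left(7 + 13775\right) - 158 = 13782 - 158 = 13624$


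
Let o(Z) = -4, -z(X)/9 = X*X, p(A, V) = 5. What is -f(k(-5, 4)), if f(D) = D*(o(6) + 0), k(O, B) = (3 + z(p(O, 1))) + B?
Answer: -872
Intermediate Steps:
z(X) = -9*X² (z(X) = -9*X*X = -9*X²)
k(O, B) = -222 + B (k(O, B) = (3 - 9*5²) + B = (3 - 9*25) + B = (3 - 225) + B = -222 + B)
f(D) = -4*D (f(D) = D*(-4 + 0) = D*(-4) = -4*D)
-f(k(-5, 4)) = -(-4)*(-222 + 4) = -(-4)*(-218) = -1*872 = -872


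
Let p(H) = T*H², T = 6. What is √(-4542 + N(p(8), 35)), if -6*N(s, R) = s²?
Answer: I*√29118 ≈ 170.64*I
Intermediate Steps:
p(H) = 6*H²
N(s, R) = -s²/6
√(-4542 + N(p(8), 35)) = √(-4542 - (6*8²)²/6) = √(-4542 - (6*64)²/6) = √(-4542 - ⅙*384²) = √(-4542 - ⅙*147456) = √(-4542 - 24576) = √(-29118) = I*√29118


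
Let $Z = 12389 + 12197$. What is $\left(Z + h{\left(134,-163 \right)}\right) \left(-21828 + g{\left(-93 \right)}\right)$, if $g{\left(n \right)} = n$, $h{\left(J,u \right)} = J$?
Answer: $-541887120$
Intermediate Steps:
$Z = 24586$
$\left(Z + h{\left(134,-163 \right)}\right) \left(-21828 + g{\left(-93 \right)}\right) = \left(24586 + 134\right) \left(-21828 - 93\right) = 24720 \left(-21921\right) = -541887120$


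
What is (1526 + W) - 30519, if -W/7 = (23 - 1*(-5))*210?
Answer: -70153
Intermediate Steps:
W = -41160 (W = -7*(23 - 1*(-5))*210 = -7*(23 + 5)*210 = -196*210 = -7*5880 = -41160)
(1526 + W) - 30519 = (1526 - 41160) - 30519 = -39634 - 30519 = -70153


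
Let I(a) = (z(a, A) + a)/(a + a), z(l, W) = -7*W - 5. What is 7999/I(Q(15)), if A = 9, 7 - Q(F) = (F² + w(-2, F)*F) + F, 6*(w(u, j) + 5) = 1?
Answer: 5135358/457 ≈ 11237.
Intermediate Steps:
w(u, j) = -29/6 (w(u, j) = -5 + (⅙)*1 = -5 + ⅙ = -29/6)
Q(F) = 7 - F² + 23*F/6 (Q(F) = 7 - ((F² - 29*F/6) + F) = 7 - (F² - 23*F/6) = 7 + (-F² + 23*F/6) = 7 - F² + 23*F/6)
z(l, W) = -5 - 7*W
I(a) = (-68 + a)/(2*a) (I(a) = ((-5 - 7*9) + a)/(a + a) = ((-5 - 63) + a)/((2*a)) = (-68 + a)*(1/(2*a)) = (-68 + a)/(2*a))
7999/I(Q(15)) = 7999/(((-68 + (7 - 1*15² + (23/6)*15))/(2*(7 - 1*15² + (23/6)*15)))) = 7999/(((-68 + (7 - 1*225 + 115/2))/(2*(7 - 1*225 + 115/2)))) = 7999/(((-68 + (7 - 225 + 115/2))/(2*(7 - 225 + 115/2)))) = 7999/(((-68 - 321/2)/(2*(-321/2)))) = 7999/(((½)*(-2/321)*(-457/2))) = 7999/(457/642) = 7999*(642/457) = 5135358/457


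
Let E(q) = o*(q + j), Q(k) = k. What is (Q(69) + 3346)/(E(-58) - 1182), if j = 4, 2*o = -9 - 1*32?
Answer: -683/15 ≈ -45.533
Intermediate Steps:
o = -41/2 (o = (-9 - 1*32)/2 = (-9 - 32)/2 = (1/2)*(-41) = -41/2 ≈ -20.500)
E(q) = -82 - 41*q/2 (E(q) = -41*(q + 4)/2 = -41*(4 + q)/2 = -82 - 41*q/2)
(Q(69) + 3346)/(E(-58) - 1182) = (69 + 3346)/((-82 - 41/2*(-58)) - 1182) = 3415/((-82 + 1189) - 1182) = 3415/(1107 - 1182) = 3415/(-75) = 3415*(-1/75) = -683/15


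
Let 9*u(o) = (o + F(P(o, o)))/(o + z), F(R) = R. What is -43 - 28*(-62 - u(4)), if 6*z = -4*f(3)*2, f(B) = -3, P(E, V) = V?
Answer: 15265/9 ≈ 1696.1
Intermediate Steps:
z = 4 (z = (-4*(-3)*2)/6 = (12*2)/6 = (⅙)*24 = 4)
u(o) = 2*o/(9*(4 + o)) (u(o) = ((o + o)/(o + 4))/9 = ((2*o)/(4 + o))/9 = (2*o/(4 + o))/9 = 2*o/(9*(4 + o)))
-43 - 28*(-62 - u(4)) = -43 - 28*(-62 - 2*4/(9*(4 + 4))) = -43 - 28*(-62 - 2*4/(9*8)) = -43 - 28*(-62 - 1*⅑) = -43 - 28*(-62 - ⅑) = -43 - 28*(-559/9) = -43 + 15652/9 = 15265/9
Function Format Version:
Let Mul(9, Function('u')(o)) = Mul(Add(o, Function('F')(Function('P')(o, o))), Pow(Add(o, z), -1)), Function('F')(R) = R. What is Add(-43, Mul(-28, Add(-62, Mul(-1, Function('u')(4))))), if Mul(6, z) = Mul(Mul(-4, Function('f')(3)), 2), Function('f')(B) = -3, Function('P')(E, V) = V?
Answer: Rational(15265, 9) ≈ 1696.1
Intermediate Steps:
z = 4 (z = Mul(Rational(1, 6), Mul(Mul(-4, -3), 2)) = Mul(Rational(1, 6), Mul(12, 2)) = Mul(Rational(1, 6), 24) = 4)
Function('u')(o) = Mul(Rational(2, 9), o, Pow(Add(4, o), -1)) (Function('u')(o) = Mul(Rational(1, 9), Mul(Add(o, o), Pow(Add(o, 4), -1))) = Mul(Rational(1, 9), Mul(Mul(2, o), Pow(Add(4, o), -1))) = Mul(Rational(1, 9), Mul(2, o, Pow(Add(4, o), -1))) = Mul(Rational(2, 9), o, Pow(Add(4, o), -1)))
Add(-43, Mul(-28, Add(-62, Mul(-1, Function('u')(4))))) = Add(-43, Mul(-28, Add(-62, Mul(-1, Mul(Rational(2, 9), 4, Pow(Add(4, 4), -1)))))) = Add(-43, Mul(-28, Add(-62, Mul(-1, Mul(Rational(2, 9), 4, Pow(8, -1)))))) = Add(-43, Mul(-28, Add(-62, Mul(-1, Mul(Rational(2, 9), 4, Rational(1, 8)))))) = Add(-43, Mul(-28, Add(-62, Mul(-1, Rational(1, 9))))) = Add(-43, Mul(-28, Add(-62, Rational(-1, 9)))) = Add(-43, Mul(-28, Rational(-559, 9))) = Add(-43, Rational(15652, 9)) = Rational(15265, 9)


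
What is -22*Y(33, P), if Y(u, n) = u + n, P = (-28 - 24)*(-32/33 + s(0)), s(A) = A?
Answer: -5506/3 ≈ -1835.3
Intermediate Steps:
P = 1664/33 (P = (-28 - 24)*(-32/33 + 0) = -52*(-32*1/33 + 0) = -52*(-32/33 + 0) = -52*(-32/33) = 1664/33 ≈ 50.424)
Y(u, n) = n + u
-22*Y(33, P) = -22*(1664/33 + 33) = -22*2753/33 = -5506/3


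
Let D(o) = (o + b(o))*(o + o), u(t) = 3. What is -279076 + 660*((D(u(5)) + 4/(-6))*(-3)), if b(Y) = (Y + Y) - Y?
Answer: -349036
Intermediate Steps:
b(Y) = Y (b(Y) = 2*Y - Y = Y)
D(o) = 4*o² (D(o) = (o + o)*(o + o) = (2*o)*(2*o) = 4*o²)
-279076 + 660*((D(u(5)) + 4/(-6))*(-3)) = -279076 + 660*((4*3² + 4/(-6))*(-3)) = -279076 + 660*((4*9 + 4*(-⅙))*(-3)) = -279076 + 660*((36 - ⅔)*(-3)) = -279076 + 660*((106/3)*(-3)) = -279076 + 660*(-106) = -279076 - 69960 = -349036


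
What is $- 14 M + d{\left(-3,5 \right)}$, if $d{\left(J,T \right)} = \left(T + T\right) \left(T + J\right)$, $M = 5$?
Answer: $-50$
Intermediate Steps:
$d{\left(J,T \right)} = 2 T \left(J + T\right)$
$- 14 M + d{\left(-3,5 \right)} = \left(-14\right) 5 + 2 \cdot 5 \left(-3 + 5\right) = -70 + 2 \cdot 5 \cdot 2 = -70 + 20 = -50$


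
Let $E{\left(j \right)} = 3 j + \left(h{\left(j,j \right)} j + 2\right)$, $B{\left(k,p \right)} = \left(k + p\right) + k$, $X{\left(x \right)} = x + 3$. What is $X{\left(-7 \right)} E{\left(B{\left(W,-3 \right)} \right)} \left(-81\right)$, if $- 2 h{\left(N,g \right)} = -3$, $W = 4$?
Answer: $7938$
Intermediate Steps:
$X{\left(x \right)} = 3 + x$
$h{\left(N,g \right)} = \frac{3}{2}$ ($h{\left(N,g \right)} = \left(- \frac{1}{2}\right) \left(-3\right) = \frac{3}{2}$)
$B{\left(k,p \right)} = p + 2 k$
$E{\left(j \right)} = 2 + \frac{9 j}{2}$ ($E{\left(j \right)} = 3 j + \left(\frac{3 j}{2} + 2\right) = 3 j + \left(2 + \frac{3 j}{2}\right) = 2 + \frac{9 j}{2}$)
$X{\left(-7 \right)} E{\left(B{\left(W,-3 \right)} \right)} \left(-81\right) = \left(3 - 7\right) \left(2 + \frac{9 \left(-3 + 2 \cdot 4\right)}{2}\right) \left(-81\right) = - 4 \left(2 + \frac{9 \left(-3 + 8\right)}{2}\right) \left(-81\right) = - 4 \left(2 + \frac{9}{2} \cdot 5\right) \left(-81\right) = - 4 \left(2 + \frac{45}{2}\right) \left(-81\right) = \left(-4\right) \frac{49}{2} \left(-81\right) = \left(-98\right) \left(-81\right) = 7938$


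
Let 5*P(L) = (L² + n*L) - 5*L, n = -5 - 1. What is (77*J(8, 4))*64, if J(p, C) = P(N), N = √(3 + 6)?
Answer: -118272/5 ≈ -23654.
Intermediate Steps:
N = 3 (N = √9 = 3)
n = -6
P(L) = -11*L/5 + L²/5 (P(L) = ((L² - 6*L) - 5*L)/5 = (L² - 11*L)/5 = -11*L/5 + L²/5)
J(p, C) = -24/5 (J(p, C) = (⅕)*3*(-11 + 3) = (⅕)*3*(-8) = -24/5)
(77*J(8, 4))*64 = (77*(-24/5))*64 = -1848/5*64 = -118272/5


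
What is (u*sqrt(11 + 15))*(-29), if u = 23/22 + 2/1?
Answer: -1943*sqrt(26)/22 ≈ -450.34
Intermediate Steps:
u = 67/22 (u = 23*(1/22) + 2*1 = 23/22 + 2 = 67/22 ≈ 3.0455)
(u*sqrt(11 + 15))*(-29) = (67*sqrt(11 + 15)/22)*(-29) = (67*sqrt(26)/22)*(-29) = -1943*sqrt(26)/22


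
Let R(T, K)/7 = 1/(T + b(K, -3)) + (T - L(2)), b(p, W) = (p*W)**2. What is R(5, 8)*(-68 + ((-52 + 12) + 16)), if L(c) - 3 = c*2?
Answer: 106812/83 ≈ 1286.9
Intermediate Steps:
L(c) = 3 + 2*c (L(c) = 3 + c*2 = 3 + 2*c)
b(p, W) = W**2*p**2 (b(p, W) = (W*p)**2 = W**2*p**2)
R(T, K) = -49 + 7*T + 7/(T + 9*K**2) (R(T, K) = 7*(1/(T + (-3)**2*K**2) + (T - (3 + 2*2))) = 7*(1/(T + 9*K**2) + (T - (3 + 4))) = 7*(1/(T + 9*K**2) + (T - 1*7)) = 7*(1/(T + 9*K**2) + (T - 7)) = 7*(1/(T + 9*K**2) + (-7 + T)) = 7*(-7 + T + 1/(T + 9*K**2)) = -49 + 7*T + 7/(T + 9*K**2))
R(5, 8)*(-68 + ((-52 + 12) + 16)) = (7*(1 + 5**2 - 63*8**2 - 7*5 + 9*5*8**2)/(5 + 9*8**2))*(-68 + ((-52 + 12) + 16)) = (7*(1 + 25 - 63*64 - 35 + 9*5*64)/(5 + 9*64))*(-68 + (-40 + 16)) = (7*(1 + 25 - 4032 - 35 + 2880)/(5 + 576))*(-68 - 24) = (7*(-1161)/581)*(-92) = (7*(1/581)*(-1161))*(-92) = -1161/83*(-92) = 106812/83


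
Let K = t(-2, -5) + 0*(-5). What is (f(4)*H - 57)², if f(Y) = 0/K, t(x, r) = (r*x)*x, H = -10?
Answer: 3249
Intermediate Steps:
t(x, r) = r*x²
K = -20 (K = -5*(-2)² + 0*(-5) = -5*4 + 0 = -20 + 0 = -20)
f(Y) = 0 (f(Y) = 0/(-20) = 0*(-1/20) = 0)
(f(4)*H - 57)² = (0*(-10) - 57)² = (0 - 57)² = (-57)² = 3249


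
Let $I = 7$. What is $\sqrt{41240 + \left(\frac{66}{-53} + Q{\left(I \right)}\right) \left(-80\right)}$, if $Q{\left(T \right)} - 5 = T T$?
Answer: $\frac{2 \sqrt{25997030}}{53} \approx 192.4$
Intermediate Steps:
$Q{\left(T \right)} = 5 + T^{2}$ ($Q{\left(T \right)} = 5 + T T = 5 + T^{2}$)
$\sqrt{41240 + \left(\frac{66}{-53} + Q{\left(I \right)}\right) \left(-80\right)} = \sqrt{41240 + \left(\frac{66}{-53} + \left(5 + 7^{2}\right)\right) \left(-80\right)} = \sqrt{41240 + \left(66 \left(- \frac{1}{53}\right) + \left(5 + 49\right)\right) \left(-80\right)} = \sqrt{41240 + \left(- \frac{66}{53} + 54\right) \left(-80\right)} = \sqrt{41240 + \frac{2796}{53} \left(-80\right)} = \sqrt{41240 - \frac{223680}{53}} = \sqrt{\frac{1962040}{53}} = \frac{2 \sqrt{25997030}}{53}$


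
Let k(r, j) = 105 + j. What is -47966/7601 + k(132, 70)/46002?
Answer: -200472887/31787382 ≈ -6.3067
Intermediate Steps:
-47966/7601 + k(132, 70)/46002 = -47966/7601 + (105 + 70)/46002 = -47966*1/7601 + 175*(1/46002) = -47966/7601 + 175/46002 = -200472887/31787382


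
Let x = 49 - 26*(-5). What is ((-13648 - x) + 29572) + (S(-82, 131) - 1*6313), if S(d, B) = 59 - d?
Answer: 9573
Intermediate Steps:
x = 179 (x = 49 + 130 = 179)
((-13648 - x) + 29572) + (S(-82, 131) - 1*6313) = ((-13648 - 1*179) + 29572) + ((59 - 1*(-82)) - 1*6313) = ((-13648 - 179) + 29572) + ((59 + 82) - 6313) = (-13827 + 29572) + (141 - 6313) = 15745 - 6172 = 9573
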